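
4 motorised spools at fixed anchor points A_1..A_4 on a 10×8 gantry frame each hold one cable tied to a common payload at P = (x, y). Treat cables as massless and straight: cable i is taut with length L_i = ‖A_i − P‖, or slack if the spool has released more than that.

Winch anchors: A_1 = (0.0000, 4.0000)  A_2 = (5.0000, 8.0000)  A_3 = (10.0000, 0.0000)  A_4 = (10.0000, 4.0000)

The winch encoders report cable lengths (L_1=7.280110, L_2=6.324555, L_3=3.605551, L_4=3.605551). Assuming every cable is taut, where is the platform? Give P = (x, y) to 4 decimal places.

expand ‖A_i−P‖²=L_i² and subtract eq 1 (q_i ≔ ‖A_i‖²−L_i²)
q_1 = 0.0000+16.0000−53.0000 = -37.0000
eq1−eq2 → [-10.0000  -8.0000]·P = -86.0000
eq1−eq3 → [-20.0000  8.0000]·P = -124.0000
eq1−eq4 → [-20.0000  0.0000]·P = -140.0000
2×2 solve → P = (7.0000, 2.0000)
check cable 4: ‖A_4−P‖² = 13.0000 ≈ L_4² = 13.0000 ✓

(7.0000, 2.0000)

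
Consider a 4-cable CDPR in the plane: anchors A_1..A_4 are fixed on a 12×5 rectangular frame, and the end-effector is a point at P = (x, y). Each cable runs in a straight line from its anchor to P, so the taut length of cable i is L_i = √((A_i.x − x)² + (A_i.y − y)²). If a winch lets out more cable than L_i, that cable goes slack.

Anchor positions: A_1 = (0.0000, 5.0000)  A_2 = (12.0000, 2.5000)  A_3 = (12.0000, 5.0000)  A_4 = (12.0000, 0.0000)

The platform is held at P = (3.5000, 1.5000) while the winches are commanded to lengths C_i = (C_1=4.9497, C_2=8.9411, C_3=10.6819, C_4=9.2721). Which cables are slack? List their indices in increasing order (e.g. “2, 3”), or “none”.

cable 1: L_1 = ‖A_1−P‖ = 4.9497;  C_1 = 4.9497 → taut
cable 2: L_2 = ‖A_2−P‖ = 8.5586;  C_2 = 8.9411 → slack
cable 3: L_3 = ‖A_3−P‖ = 9.1924;  C_3 = 10.6819 → slack
cable 4: L_4 = ‖A_4−P‖ = 8.6313;  C_4 = 9.2721 → slack

2, 3, 4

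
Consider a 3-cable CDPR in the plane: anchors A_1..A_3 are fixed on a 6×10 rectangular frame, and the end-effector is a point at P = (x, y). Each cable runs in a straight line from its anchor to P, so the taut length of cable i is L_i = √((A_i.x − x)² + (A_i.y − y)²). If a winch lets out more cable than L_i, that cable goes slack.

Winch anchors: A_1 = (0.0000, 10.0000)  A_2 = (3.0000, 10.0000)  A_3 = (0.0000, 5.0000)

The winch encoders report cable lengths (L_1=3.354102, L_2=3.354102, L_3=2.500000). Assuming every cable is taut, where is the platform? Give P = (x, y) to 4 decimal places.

circle eqns → linear via eq_j − eq_1; set q_j = A_j·A_j − L_j²
q_1 = 0.0000+100.0000−11.2500 = 88.7500
-6.0000·x + 0.0000·y = q_1−q_2 = -9.0000
0.0000·x + 10.0000·y = q_1−q_3 = 70.0000
solve first two rows → x=1.5000, y=7.0000

(1.5000, 7.0000)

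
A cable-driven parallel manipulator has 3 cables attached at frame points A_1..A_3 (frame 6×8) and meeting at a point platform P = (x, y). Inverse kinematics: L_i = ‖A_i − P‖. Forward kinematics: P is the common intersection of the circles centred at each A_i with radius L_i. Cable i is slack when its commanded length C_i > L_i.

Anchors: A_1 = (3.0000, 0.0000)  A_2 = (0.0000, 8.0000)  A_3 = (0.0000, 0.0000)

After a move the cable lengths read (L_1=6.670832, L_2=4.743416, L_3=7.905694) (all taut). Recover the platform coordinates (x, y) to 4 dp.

each cable: (A_i−P)·(A_i−P) = L_i²; let k_i = ‖A_i‖²−L_i²
k_1 = 9.0000+0.0000−44.5000 = -35.5000
row 1: 6.0000x − 16.0000y = -77.0000  (k_2=41.5000)
row 2: 6.0000x + 0.0000y = 27.0000  (k_3=-62.5000)
Cramer on rows 1–2 → x = 4.5000, y = 6.5000

(4.5000, 6.5000)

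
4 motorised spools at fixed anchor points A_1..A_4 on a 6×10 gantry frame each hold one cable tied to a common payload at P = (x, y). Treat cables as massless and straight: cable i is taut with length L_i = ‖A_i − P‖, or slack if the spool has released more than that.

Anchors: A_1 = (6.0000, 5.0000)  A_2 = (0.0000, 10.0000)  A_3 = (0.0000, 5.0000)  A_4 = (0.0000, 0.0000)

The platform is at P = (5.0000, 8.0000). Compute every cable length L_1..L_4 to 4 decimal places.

(3.1623, 5.3852, 5.8310, 9.4340)

L_1 = √((6.0000−5.0000)² + (5.0000−8.0000)²) = 3.1623
L_2 = √((0.0000−5.0000)² + (10.0000−8.0000)²) = 5.3852
L_3 = √((0.0000−5.0000)² + (5.0000−8.0000)²) = 5.8310
L_4 = √((0.0000−5.0000)² + (0.0000−8.0000)²) = 9.4340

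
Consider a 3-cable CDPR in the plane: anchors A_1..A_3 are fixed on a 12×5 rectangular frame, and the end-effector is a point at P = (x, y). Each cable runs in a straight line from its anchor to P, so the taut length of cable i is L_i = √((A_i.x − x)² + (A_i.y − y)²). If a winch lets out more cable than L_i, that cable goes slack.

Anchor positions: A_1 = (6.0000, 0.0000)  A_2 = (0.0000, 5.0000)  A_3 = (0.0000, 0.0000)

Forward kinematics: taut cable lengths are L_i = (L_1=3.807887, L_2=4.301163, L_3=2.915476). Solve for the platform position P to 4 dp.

expand ‖A_i−P‖²=L_i² and subtract eq 1 (q_i ≔ ‖A_i‖²−L_i²)
q_1 = 36.0000+0.0000−14.5000 = 21.5000
eq1−eq2 → [12.0000  -10.0000]·P = 15.0000
eq1−eq3 → [12.0000  0.0000]·P = 30.0000
2×2 solve → P = (2.5000, 1.5000)

(2.5000, 1.5000)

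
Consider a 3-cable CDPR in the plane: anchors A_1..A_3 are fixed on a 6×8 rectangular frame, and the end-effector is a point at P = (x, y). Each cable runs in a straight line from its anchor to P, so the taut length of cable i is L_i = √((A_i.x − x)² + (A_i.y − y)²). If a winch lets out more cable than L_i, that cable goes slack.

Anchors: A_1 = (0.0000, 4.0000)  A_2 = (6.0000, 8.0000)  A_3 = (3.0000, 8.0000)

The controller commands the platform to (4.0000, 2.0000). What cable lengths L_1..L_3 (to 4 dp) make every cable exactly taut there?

(4.4721, 6.3246, 6.0828)

L_1: Δ = A_1−P = (-4.0000, 2.0000) → ‖Δ‖ = √20.0000 = 4.4721
L_2: Δ = A_2−P = (2.0000, 6.0000) → ‖Δ‖ = √40.0000 = 6.3246
L_3: Δ = A_3−P = (-1.0000, 6.0000) → ‖Δ‖ = √37.0000 = 6.0828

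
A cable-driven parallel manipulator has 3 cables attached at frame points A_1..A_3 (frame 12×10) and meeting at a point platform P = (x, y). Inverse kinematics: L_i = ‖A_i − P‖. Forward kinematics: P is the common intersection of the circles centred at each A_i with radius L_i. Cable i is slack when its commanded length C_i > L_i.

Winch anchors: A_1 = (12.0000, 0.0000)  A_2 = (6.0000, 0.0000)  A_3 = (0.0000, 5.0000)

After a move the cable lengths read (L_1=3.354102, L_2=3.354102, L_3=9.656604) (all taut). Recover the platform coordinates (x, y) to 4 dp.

each cable: (A_i−P)·(A_i−P) = L_i²; let q_i = ‖A_i‖²−L_i²
q_1 = 144.0000+0.0000−11.2500 = 132.7500
row 1: 12.0000x + 0.0000y = 108.0000  (q_2=24.7500)
row 2: 24.0000x − 10.0000y = 201.0000  (q_3=-68.2500)
Cramer on rows 1–2 → x = 9.0000, y = 1.5000

(9.0000, 1.5000)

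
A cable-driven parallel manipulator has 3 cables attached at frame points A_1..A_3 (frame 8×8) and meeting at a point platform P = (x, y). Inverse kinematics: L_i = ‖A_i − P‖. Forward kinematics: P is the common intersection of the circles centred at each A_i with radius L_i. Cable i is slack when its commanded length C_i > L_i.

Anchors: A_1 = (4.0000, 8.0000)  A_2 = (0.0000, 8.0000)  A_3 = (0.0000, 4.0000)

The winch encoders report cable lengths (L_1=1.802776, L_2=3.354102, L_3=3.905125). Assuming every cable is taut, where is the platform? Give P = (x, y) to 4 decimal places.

each cable: (A_i−P)·(A_i−P) = L_i²; let k_i = ‖A_i‖²−L_i²
k_1 = 16.0000+64.0000−3.2500 = 76.7500
row 1: 8.0000x + 0.0000y = 24.0000  (k_2=52.7500)
row 2: 8.0000x + 8.0000y = 76.0000  (k_3=0.7500)
Cramer on rows 1–2 → x = 3.0000, y = 6.5000

(3.0000, 6.5000)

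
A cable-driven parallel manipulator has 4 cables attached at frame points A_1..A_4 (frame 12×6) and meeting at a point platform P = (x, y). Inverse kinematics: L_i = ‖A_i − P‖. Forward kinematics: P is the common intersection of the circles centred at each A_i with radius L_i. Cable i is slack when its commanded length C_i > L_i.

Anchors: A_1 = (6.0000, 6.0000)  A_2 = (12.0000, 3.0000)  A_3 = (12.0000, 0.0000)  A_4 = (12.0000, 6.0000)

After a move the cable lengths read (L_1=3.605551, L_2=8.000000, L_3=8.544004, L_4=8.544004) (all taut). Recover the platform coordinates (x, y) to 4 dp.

(4.0000, 3.0000)

each cable: (A_i−P)·(A_i−P) = L_i²; let q_i = ‖A_i‖²−L_i²
q_1 = 36.0000+36.0000−13.0000 = 59.0000
row 1: -12.0000x + 6.0000y = -30.0000  (q_2=89.0000)
row 2: -12.0000x + 12.0000y = -12.0000  (q_3=71.0000)
row 3: -12.0000x + 0.0000y = -48.0000  (q_4=107.0000)
Cramer on rows 1–2 → x = 4.0000, y = 3.0000
check cable 4: ‖A_4−P‖² = 73.0000 ≈ L_4² = 73.0000 ✓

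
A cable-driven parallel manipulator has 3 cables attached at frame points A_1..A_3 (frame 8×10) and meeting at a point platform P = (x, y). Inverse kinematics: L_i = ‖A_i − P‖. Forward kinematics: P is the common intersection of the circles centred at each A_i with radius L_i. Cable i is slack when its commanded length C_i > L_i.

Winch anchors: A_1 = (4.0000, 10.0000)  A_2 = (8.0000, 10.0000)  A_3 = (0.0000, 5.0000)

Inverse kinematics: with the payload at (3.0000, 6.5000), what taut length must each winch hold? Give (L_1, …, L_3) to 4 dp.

L_1: Δ = A_1−P = (1.0000, 3.5000) → ‖Δ‖ = √13.2500 = 3.6401
L_2: Δ = A_2−P = (5.0000, 3.5000) → ‖Δ‖ = √37.2500 = 6.1033
L_3: Δ = A_3−P = (-3.0000, -1.5000) → ‖Δ‖ = √11.2500 = 3.3541

(3.6401, 6.1033, 3.3541)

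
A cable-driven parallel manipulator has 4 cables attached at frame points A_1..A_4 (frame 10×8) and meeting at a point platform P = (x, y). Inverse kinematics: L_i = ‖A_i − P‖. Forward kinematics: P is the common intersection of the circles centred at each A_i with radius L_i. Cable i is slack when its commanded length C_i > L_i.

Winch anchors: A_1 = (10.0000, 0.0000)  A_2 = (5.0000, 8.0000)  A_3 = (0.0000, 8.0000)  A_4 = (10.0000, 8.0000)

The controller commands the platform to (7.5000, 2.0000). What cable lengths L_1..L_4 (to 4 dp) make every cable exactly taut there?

L_1 = √((10.0000−7.5000)² + (0.0000−2.0000)²) = 3.2016
L_2 = √((5.0000−7.5000)² + (8.0000−2.0000)²) = 6.5000
L_3 = √((0.0000−7.5000)² + (8.0000−2.0000)²) = 9.6047
L_4 = √((10.0000−7.5000)² + (8.0000−2.0000)²) = 6.5000

(3.2016, 6.5000, 9.6047, 6.5000)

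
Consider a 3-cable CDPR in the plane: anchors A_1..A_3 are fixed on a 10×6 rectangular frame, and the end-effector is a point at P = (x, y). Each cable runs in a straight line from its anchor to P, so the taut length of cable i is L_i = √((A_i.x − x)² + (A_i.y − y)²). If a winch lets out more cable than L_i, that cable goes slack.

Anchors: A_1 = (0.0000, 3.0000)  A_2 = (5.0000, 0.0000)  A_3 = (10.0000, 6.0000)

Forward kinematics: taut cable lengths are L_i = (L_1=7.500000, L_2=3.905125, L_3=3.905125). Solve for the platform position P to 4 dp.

each cable: (A_i−P)·(A_i−P) = L_i²; let k_i = ‖A_i‖²−L_i²
k_1 = 0.0000+9.0000−56.2500 = -47.2500
row 1: -10.0000x + 6.0000y = -57.0000  (k_2=9.7500)
row 2: -20.0000x − 6.0000y = -168.0000  (k_3=120.7500)
Cramer on rows 1–2 → x = 7.5000, y = 3.0000

(7.5000, 3.0000)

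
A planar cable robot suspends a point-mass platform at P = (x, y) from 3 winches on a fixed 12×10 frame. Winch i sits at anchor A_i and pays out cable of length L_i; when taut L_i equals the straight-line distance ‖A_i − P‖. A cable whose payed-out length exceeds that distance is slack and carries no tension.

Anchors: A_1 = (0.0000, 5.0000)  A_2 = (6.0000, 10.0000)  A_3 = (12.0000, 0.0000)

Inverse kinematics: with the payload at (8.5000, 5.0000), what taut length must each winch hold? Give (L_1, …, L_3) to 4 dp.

(8.5000, 5.5902, 6.1033)

L_1 = √((0.0000−8.5000)² + (5.0000−5.0000)²) = 8.5000
L_2 = √((6.0000−8.5000)² + (10.0000−5.0000)²) = 5.5902
L_3 = √((12.0000−8.5000)² + (0.0000−5.0000)²) = 6.1033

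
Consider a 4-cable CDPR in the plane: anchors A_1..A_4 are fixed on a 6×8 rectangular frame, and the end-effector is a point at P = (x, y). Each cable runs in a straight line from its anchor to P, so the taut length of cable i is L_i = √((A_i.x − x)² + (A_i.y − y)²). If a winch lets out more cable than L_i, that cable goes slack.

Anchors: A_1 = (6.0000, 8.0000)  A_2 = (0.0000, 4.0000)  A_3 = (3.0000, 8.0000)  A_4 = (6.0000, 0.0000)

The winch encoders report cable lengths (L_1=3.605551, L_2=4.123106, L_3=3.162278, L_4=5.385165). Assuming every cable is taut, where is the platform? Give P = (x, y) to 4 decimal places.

each cable: (A_i−P)·(A_i−P) = L_i²; let c_i = ‖A_i‖²−L_i²
c_1 = 36.0000+64.0000−13.0000 = 87.0000
row 1: 12.0000x + 8.0000y = 88.0000  (c_2=-1.0000)
row 2: 6.0000x + 0.0000y = 24.0000  (c_3=63.0000)
row 3: 0.0000x + 16.0000y = 80.0000  (c_4=7.0000)
Cramer on rows 1–2 → x = 4.0000, y = 5.0000
check cable 4: ‖A_4−P‖² = 29.0000 ≈ L_4² = 29.0000 ✓

(4.0000, 5.0000)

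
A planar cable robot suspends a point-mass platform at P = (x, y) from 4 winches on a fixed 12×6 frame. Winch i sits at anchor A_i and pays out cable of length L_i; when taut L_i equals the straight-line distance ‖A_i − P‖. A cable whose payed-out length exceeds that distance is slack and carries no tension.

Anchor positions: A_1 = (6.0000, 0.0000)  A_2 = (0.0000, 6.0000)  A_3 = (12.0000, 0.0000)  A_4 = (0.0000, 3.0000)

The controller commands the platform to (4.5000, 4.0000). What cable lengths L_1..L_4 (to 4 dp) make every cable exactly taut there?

(4.2720, 4.9244, 8.5000, 4.6098)

L_1 = √((6.0000−4.5000)² + (0.0000−4.0000)²) = 4.2720
L_2 = √((0.0000−4.5000)² + (6.0000−4.0000)²) = 4.9244
L_3 = √((12.0000−4.5000)² + (0.0000−4.0000)²) = 8.5000
L_4 = √((0.0000−4.5000)² + (3.0000−4.0000)²) = 4.6098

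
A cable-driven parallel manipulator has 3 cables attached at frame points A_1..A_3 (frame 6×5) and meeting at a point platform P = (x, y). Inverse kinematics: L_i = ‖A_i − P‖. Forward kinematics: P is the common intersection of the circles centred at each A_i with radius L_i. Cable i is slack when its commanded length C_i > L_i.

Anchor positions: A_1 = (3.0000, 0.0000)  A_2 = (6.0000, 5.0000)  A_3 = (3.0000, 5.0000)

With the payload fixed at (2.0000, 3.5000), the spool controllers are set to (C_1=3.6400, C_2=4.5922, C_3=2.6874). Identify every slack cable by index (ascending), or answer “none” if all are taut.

2, 3

cable 1: √((1.0000)²+(-3.5000)²)=3.6401, C_1=3.6400: taut
cable 2: √((4.0000)²+(1.5000)²)=4.2720, C_2=4.5922: slack
cable 3: √((1.0000)²+(1.5000)²)=1.8028, C_3=2.6874: slack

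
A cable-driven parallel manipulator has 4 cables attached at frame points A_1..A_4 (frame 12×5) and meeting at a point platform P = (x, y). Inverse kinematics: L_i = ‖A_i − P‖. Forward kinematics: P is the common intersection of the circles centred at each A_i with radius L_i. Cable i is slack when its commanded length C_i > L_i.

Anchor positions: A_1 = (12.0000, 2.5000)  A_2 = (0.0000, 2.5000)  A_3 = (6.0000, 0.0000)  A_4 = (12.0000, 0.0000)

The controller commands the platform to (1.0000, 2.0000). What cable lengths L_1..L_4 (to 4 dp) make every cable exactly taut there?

(11.0114, 1.1180, 5.3852, 11.1803)

cable 1: Δx=11.0000, Δy=0.5000; L_1 = √(Δx²+Δy²) = 11.0114
cable 2: Δx=-1.0000, Δy=0.5000; L_2 = √(Δx²+Δy²) = 1.1180
cable 3: Δx=5.0000, Δy=-2.0000; L_3 = √(Δx²+Δy²) = 5.3852
cable 4: Δx=11.0000, Δy=-2.0000; L_4 = √(Δx²+Δy²) = 11.1803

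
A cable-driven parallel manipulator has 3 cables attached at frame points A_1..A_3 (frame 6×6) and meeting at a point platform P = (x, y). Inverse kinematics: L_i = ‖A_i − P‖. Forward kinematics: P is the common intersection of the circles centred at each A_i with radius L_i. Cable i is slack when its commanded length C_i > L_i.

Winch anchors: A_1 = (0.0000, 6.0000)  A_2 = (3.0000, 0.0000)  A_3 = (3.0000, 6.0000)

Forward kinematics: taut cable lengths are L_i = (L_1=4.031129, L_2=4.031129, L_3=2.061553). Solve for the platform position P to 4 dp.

(3.5000, 4.0000)

each cable: (A_i−P)·(A_i−P) = L_i²; let k_i = ‖A_i‖²−L_i²
k_1 = 0.0000+36.0000−16.2500 = 19.7500
row 1: -6.0000x + 12.0000y = 27.0000  (k_2=-7.2500)
row 2: -6.0000x + 0.0000y = -21.0000  (k_3=40.7500)
Cramer on rows 1–2 → x = 3.5000, y = 4.0000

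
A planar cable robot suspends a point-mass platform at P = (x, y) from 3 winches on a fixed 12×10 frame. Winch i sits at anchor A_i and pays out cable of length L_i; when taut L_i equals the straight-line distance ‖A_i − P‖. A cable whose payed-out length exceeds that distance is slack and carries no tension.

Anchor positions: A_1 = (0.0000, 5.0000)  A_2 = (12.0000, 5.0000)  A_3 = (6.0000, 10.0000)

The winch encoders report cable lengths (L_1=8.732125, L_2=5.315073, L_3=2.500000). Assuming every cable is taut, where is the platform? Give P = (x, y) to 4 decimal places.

each cable: (A_i−P)·(A_i−P) = L_i²; let q_i = ‖A_i‖²−L_i²
q_1 = 0.0000+25.0000−76.2500 = -51.2500
row 1: -24.0000x + 0.0000y = -192.0000  (q_2=140.7500)
row 2: -12.0000x − 10.0000y = -181.0000  (q_3=129.7500)
Cramer on rows 1–2 → x = 8.0000, y = 8.5000

(8.0000, 8.5000)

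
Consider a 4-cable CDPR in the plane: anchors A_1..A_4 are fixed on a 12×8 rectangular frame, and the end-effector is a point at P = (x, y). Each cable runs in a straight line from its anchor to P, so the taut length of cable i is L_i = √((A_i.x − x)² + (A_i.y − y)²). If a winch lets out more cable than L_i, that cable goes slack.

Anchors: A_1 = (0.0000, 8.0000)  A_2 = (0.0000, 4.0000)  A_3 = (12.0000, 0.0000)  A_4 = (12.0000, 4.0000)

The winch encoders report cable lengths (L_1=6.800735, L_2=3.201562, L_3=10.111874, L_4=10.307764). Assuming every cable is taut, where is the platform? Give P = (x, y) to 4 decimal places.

each cable: (A_i−P)·(A_i−P) = L_i²; let q_i = ‖A_i‖²−L_i²
q_1 = 0.0000+64.0000−46.2500 = 17.7500
row 1: 0.0000x + 8.0000y = 12.0000  (q_2=5.7500)
row 2: -24.0000x + 16.0000y = -24.0000  (q_3=41.7500)
row 3: -24.0000x + 8.0000y = -36.0000  (q_4=53.7500)
Cramer on rows 1–2 → x = 2.0000, y = 1.5000
check cable 4: ‖A_4−P‖² = 106.2500 ≈ L_4² = 106.2500 ✓

(2.0000, 1.5000)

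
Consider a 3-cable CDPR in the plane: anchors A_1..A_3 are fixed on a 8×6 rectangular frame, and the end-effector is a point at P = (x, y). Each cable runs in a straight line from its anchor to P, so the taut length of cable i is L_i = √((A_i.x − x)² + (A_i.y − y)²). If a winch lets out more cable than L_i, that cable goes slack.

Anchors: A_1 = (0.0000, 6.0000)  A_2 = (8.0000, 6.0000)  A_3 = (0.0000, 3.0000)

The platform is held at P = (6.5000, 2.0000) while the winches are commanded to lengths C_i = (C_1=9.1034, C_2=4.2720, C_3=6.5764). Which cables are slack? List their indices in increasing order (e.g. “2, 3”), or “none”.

1

cable 1: L_1 = ‖A_1−P‖ = 7.6322;  C_1 = 9.1034 → slack
cable 2: L_2 = ‖A_2−P‖ = 4.2720;  C_2 = 4.2720 → taut
cable 3: L_3 = ‖A_3−P‖ = 6.5765;  C_3 = 6.5764 → taut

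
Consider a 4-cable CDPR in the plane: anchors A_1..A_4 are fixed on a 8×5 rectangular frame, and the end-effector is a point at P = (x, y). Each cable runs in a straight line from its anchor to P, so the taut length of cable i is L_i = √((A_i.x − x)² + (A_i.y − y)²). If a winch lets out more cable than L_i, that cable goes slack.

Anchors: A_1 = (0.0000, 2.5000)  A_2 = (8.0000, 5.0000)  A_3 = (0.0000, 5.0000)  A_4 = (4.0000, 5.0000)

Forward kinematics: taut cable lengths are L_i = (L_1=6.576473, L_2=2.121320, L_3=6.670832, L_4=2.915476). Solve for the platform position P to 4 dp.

(6.5000, 3.5000)

expand ‖A_i−P‖²=L_i² and subtract eq 1 (k_i ≔ ‖A_i‖²−L_i²)
k_1 = 0.0000+6.2500−43.2500 = -37.0000
eq1−eq2 → [-16.0000  -5.0000]·P = -121.5000
eq1−eq3 → [0.0000  -5.0000]·P = -17.5000
eq1−eq4 → [-8.0000  -5.0000]·P = -69.5000
2×2 solve → P = (6.5000, 3.5000)
check cable 4: ‖A_4−P‖² = 8.5000 ≈ L_4² = 8.5000 ✓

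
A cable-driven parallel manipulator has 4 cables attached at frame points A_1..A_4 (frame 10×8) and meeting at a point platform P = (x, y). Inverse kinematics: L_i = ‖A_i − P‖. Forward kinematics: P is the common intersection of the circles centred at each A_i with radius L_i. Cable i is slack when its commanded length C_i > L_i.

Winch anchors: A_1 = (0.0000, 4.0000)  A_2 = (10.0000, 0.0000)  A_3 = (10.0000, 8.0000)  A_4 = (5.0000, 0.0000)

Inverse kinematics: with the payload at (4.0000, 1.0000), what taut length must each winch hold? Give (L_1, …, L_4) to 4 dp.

(5.0000, 6.0828, 9.2195, 1.4142)

L_1 = √((0.0000−4.0000)² + (4.0000−1.0000)²) = 5.0000
L_2 = √((10.0000−4.0000)² + (0.0000−1.0000)²) = 6.0828
L_3 = √((10.0000−4.0000)² + (8.0000−1.0000)²) = 9.2195
L_4 = √((5.0000−4.0000)² + (0.0000−1.0000)²) = 1.4142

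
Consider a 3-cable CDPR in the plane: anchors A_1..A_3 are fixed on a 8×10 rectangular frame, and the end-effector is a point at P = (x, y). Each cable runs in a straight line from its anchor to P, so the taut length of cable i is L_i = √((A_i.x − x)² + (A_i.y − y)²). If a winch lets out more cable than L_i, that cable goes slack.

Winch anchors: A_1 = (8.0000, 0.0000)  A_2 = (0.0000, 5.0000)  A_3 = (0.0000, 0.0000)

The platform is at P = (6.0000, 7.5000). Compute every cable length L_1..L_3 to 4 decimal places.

L_1 = √((8.0000−6.0000)² + (0.0000−7.5000)²) = 7.7621
L_2 = √((0.0000−6.0000)² + (5.0000−7.5000)²) = 6.5000
L_3 = √((0.0000−6.0000)² + (0.0000−7.5000)²) = 9.6047

(7.7621, 6.5000, 9.6047)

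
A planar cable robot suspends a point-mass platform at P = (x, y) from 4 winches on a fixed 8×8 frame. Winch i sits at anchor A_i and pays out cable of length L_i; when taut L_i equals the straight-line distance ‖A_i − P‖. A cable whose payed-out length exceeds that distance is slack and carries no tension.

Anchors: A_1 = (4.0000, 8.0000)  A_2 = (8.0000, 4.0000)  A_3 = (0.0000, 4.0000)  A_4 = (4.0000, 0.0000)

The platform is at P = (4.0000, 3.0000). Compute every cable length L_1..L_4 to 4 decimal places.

cable 1: Δx=0.0000, Δy=5.0000; L_1 = √(Δx²+Δy²) = 5.0000
cable 2: Δx=4.0000, Δy=1.0000; L_2 = √(Δx²+Δy²) = 4.1231
cable 3: Δx=-4.0000, Δy=1.0000; L_3 = √(Δx²+Δy²) = 4.1231
cable 4: Δx=0.0000, Δy=-3.0000; L_4 = √(Δx²+Δy²) = 3.0000

(5.0000, 4.1231, 4.1231, 3.0000)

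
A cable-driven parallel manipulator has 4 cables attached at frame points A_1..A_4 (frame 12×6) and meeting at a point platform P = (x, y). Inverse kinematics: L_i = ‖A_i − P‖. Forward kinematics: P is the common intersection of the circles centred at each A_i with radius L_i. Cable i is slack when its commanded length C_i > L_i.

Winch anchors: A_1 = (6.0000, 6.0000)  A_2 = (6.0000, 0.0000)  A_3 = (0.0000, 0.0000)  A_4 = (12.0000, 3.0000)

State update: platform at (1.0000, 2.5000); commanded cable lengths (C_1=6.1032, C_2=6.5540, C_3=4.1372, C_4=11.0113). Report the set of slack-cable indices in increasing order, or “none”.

cable 1: √((5.0000)²+(3.5000)²)=6.1033, C_1=6.1032: taut
cable 2: √((5.0000)²+(-2.5000)²)=5.5902, C_2=6.5540: slack
cable 3: √((-1.0000)²+(-2.5000)²)=2.6926, C_3=4.1372: slack
cable 4: √((11.0000)²+(0.5000)²)=11.0114, C_4=11.0113: taut

2, 3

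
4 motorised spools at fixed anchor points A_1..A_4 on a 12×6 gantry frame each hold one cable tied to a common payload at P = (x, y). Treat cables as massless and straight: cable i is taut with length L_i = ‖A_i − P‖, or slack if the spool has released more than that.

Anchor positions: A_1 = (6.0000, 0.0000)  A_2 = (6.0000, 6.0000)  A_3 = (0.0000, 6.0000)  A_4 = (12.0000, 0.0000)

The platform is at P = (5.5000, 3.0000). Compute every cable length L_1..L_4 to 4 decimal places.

cable 1: Δx=0.5000, Δy=-3.0000; L_1 = √(Δx²+Δy²) = 3.0414
cable 2: Δx=0.5000, Δy=3.0000; L_2 = √(Δx²+Δy²) = 3.0414
cable 3: Δx=-5.5000, Δy=3.0000; L_3 = √(Δx²+Δy²) = 6.2650
cable 4: Δx=6.5000, Δy=-3.0000; L_4 = √(Δx²+Δy²) = 7.1589

(3.0414, 3.0414, 6.2650, 7.1589)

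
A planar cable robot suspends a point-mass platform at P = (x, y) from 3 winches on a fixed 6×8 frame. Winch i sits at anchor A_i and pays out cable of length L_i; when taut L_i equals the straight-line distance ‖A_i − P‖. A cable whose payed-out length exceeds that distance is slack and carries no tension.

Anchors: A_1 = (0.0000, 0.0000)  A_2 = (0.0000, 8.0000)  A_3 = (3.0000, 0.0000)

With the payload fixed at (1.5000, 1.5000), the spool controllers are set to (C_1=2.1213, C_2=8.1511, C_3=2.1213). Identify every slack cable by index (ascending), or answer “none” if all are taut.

2

cable 1: L_1 = ‖A_1−P‖ = 2.1213;  C_1 = 2.1213 → taut
cable 2: L_2 = ‖A_2−P‖ = 6.6708;  C_2 = 8.1511 → slack
cable 3: L_3 = ‖A_3−P‖ = 2.1213;  C_3 = 2.1213 → taut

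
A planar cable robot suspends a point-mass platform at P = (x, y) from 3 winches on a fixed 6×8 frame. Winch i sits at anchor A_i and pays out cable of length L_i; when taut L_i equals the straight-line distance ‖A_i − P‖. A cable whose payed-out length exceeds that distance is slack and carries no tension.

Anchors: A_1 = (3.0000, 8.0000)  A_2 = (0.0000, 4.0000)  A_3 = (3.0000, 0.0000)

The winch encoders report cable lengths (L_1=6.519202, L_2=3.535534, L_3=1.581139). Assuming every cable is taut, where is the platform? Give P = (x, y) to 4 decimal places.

(2.5000, 1.5000)

expand ‖A_i−P‖²=L_i² and subtract eq 1 (q_i ≔ ‖A_i‖²−L_i²)
q_1 = 9.0000+64.0000−42.5000 = 30.5000
eq1−eq2 → [6.0000  8.0000]·P = 27.0000
eq1−eq3 → [0.0000  16.0000]·P = 24.0000
2×2 solve → P = (2.5000, 1.5000)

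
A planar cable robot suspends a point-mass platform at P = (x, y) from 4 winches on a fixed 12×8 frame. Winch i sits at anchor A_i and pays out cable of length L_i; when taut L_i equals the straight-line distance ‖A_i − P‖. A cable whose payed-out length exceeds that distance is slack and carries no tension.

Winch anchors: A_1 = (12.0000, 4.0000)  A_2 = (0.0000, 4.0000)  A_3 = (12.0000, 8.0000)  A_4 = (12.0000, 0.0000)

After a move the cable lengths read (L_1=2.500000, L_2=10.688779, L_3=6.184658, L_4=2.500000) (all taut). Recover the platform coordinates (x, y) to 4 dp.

(10.5000, 2.0000)

expand ‖A_i−P‖²=L_i² and subtract eq 1 (q_i ≔ ‖A_i‖²−L_i²)
q_1 = 144.0000+16.0000−6.2500 = 153.7500
eq1−eq2 → [24.0000  0.0000]·P = 252.0000
eq1−eq3 → [0.0000  -8.0000]·P = -16.0000
eq1−eq4 → [0.0000  8.0000]·P = 16.0000
2×2 solve → P = (10.5000, 2.0000)
check cable 4: ‖A_4−P‖² = 6.2500 ≈ L_4² = 6.2500 ✓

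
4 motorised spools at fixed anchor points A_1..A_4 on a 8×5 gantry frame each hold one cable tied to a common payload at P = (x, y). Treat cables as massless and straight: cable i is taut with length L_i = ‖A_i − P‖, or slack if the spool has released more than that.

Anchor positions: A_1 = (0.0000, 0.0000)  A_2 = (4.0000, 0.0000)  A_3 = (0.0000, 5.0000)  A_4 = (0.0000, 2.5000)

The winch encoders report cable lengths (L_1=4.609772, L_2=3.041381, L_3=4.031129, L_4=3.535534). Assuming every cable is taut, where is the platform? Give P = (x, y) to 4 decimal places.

circle eqns → linear via eq_j − eq_1; set k_j = A_j·A_j − L_j²
k_1 = 0.0000+0.0000−21.2500 = -21.2500
-8.0000·x + 0.0000·y = k_1−k_2 = -28.0000
0.0000·x − 10.0000·y = k_1−k_3 = -30.0000
0.0000·x − 5.0000·y = k_1−k_4 = -15.0000
solve first two rows → x=3.5000, y=3.0000
check cable 4: ‖A_4−P‖² = 12.5000 ≈ L_4² = 12.5000 ✓

(3.5000, 3.0000)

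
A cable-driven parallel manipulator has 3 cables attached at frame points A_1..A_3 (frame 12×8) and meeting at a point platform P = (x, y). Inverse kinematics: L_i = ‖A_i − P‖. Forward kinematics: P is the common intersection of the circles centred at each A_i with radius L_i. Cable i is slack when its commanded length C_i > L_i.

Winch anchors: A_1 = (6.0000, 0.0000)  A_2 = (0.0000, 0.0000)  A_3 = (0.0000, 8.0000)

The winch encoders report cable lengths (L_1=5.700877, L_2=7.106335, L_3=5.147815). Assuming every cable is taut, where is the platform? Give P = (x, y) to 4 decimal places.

circle eqns → linear via eq_j − eq_1; set k_j = A_j·A_j − L_j²
k_1 = 36.0000+0.0000−32.5000 = 3.5000
12.0000·x + 0.0000·y = k_1−k_2 = 54.0000
12.0000·x − 16.0000·y = k_1−k_3 = -34.0000
solve first two rows → x=4.5000, y=5.5000

(4.5000, 5.5000)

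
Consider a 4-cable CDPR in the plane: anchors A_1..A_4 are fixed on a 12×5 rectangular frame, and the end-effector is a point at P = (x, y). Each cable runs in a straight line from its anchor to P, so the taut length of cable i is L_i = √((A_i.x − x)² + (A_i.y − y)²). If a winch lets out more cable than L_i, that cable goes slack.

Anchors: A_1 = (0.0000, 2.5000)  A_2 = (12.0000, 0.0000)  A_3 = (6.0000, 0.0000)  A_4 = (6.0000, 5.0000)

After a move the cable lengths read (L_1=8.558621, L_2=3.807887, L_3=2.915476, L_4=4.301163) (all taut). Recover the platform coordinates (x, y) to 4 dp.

(8.5000, 1.5000)

expand ‖A_i−P‖²=L_i² and subtract eq 1 (k_i ≔ ‖A_i‖²−L_i²)
k_1 = 0.0000+6.2500−73.2500 = -67.0000
eq1−eq2 → [-24.0000  5.0000]·P = -196.5000
eq1−eq3 → [-12.0000  5.0000]·P = -94.5000
eq1−eq4 → [-12.0000  -5.0000]·P = -109.5000
2×2 solve → P = (8.5000, 1.5000)
check cable 4: ‖A_4−P‖² = 18.5000 ≈ L_4² = 18.5000 ✓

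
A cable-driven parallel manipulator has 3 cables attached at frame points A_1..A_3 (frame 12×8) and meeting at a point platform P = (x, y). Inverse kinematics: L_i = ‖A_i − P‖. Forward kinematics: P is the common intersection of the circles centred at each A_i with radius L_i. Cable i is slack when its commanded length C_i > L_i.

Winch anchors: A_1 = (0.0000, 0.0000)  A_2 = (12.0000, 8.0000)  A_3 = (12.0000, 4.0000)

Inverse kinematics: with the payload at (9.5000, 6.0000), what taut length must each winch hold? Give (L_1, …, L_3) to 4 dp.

L_1: Δ = A_1−P = (-9.5000, -6.0000) → ‖Δ‖ = √126.2500 = 11.2361
L_2: Δ = A_2−P = (2.5000, 2.0000) → ‖Δ‖ = √10.2500 = 3.2016
L_3: Δ = A_3−P = (2.5000, -2.0000) → ‖Δ‖ = √10.2500 = 3.2016

(11.2361, 3.2016, 3.2016)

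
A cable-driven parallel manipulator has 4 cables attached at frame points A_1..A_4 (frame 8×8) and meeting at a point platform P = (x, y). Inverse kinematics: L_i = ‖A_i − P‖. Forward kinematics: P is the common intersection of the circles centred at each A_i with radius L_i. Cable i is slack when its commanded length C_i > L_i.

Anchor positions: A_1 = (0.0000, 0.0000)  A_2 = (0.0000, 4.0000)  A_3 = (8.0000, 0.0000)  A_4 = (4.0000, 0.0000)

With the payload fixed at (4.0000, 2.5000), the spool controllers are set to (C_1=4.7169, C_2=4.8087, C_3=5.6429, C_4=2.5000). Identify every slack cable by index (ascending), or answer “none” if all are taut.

2, 3

cable 1: L_1 = ‖A_1−P‖ = 4.7170;  C_1 = 4.7169 → taut
cable 2: L_2 = ‖A_2−P‖ = 4.2720;  C_2 = 4.8087 → slack
cable 3: L_3 = ‖A_3−P‖ = 4.7170;  C_3 = 5.6429 → slack
cable 4: L_4 = ‖A_4−P‖ = 2.5000;  C_4 = 2.5000 → taut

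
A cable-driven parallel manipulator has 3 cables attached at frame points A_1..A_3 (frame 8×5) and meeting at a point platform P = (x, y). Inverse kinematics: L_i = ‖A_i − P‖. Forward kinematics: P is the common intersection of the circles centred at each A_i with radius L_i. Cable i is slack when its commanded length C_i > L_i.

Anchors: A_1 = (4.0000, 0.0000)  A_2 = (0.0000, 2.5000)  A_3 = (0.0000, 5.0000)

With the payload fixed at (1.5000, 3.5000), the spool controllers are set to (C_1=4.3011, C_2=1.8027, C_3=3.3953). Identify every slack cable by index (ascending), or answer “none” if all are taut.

3

cable 1: √((2.5000)²+(-3.5000)²)=4.3012, C_1=4.3011: taut
cable 2: √((-1.5000)²+(-1.0000)²)=1.8028, C_2=1.8027: taut
cable 3: √((-1.5000)²+(1.5000)²)=2.1213, C_3=3.3953: slack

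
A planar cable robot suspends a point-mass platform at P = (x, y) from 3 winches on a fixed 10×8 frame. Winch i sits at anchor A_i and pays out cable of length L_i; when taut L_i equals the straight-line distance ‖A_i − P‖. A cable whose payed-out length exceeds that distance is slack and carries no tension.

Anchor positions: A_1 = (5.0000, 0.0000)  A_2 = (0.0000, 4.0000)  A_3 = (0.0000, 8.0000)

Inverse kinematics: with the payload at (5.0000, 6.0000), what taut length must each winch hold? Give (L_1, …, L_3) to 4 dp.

(6.0000, 5.3852, 5.3852)

L_1: Δ = A_1−P = (0.0000, -6.0000) → ‖Δ‖ = √36.0000 = 6.0000
L_2: Δ = A_2−P = (-5.0000, -2.0000) → ‖Δ‖ = √29.0000 = 5.3852
L_3: Δ = A_3−P = (-5.0000, 2.0000) → ‖Δ‖ = √29.0000 = 5.3852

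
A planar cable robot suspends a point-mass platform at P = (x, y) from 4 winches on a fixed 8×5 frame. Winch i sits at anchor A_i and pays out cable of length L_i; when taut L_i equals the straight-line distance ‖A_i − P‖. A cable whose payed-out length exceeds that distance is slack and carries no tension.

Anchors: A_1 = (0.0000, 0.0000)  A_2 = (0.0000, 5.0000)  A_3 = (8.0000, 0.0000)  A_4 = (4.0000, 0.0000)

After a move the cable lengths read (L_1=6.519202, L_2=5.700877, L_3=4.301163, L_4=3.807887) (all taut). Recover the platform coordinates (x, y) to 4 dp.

each cable: (A_i−P)·(A_i−P) = L_i²; let q_i = ‖A_i‖²−L_i²
q_1 = 0.0000+0.0000−42.5000 = -42.5000
row 1: 0.0000x − 10.0000y = -35.0000  (q_2=-7.5000)
row 2: -16.0000x + 0.0000y = -88.0000  (q_3=45.5000)
row 3: -8.0000x + 0.0000y = -44.0000  (q_4=1.5000)
Cramer on rows 1–2 → x = 5.5000, y = 3.5000
check cable 4: ‖A_4−P‖² = 14.5000 ≈ L_4² = 14.5000 ✓

(5.5000, 3.5000)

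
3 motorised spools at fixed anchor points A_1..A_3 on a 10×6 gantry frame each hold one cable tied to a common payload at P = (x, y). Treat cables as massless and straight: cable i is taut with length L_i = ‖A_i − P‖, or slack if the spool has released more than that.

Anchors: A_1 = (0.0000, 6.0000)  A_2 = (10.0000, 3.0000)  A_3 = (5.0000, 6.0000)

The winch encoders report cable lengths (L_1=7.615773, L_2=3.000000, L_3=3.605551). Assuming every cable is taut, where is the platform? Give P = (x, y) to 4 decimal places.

expand ‖A_i−P‖²=L_i² and subtract eq 1 (c_i ≔ ‖A_i‖²−L_i²)
c_1 = 0.0000+36.0000−58.0000 = -22.0000
eq1−eq2 → [-20.0000  6.0000]·P = -122.0000
eq1−eq3 → [-10.0000  0.0000]·P = -70.0000
2×2 solve → P = (7.0000, 3.0000)

(7.0000, 3.0000)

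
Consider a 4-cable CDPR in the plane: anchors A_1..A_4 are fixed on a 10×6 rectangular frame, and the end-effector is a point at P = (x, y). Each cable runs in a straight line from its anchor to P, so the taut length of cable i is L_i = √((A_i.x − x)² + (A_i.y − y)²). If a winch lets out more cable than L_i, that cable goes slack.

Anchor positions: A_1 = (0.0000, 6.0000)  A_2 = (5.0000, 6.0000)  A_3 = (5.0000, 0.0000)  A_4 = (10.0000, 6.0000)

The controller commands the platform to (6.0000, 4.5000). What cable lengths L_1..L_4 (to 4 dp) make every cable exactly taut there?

(6.1847, 1.8028, 4.6098, 4.2720)

cable 1: Δx=-6.0000, Δy=1.5000; L_1 = √(Δx²+Δy²) = 6.1847
cable 2: Δx=-1.0000, Δy=1.5000; L_2 = √(Δx²+Δy²) = 1.8028
cable 3: Δx=-1.0000, Δy=-4.5000; L_3 = √(Δx²+Δy²) = 4.6098
cable 4: Δx=4.0000, Δy=1.5000; L_4 = √(Δx²+Δy²) = 4.2720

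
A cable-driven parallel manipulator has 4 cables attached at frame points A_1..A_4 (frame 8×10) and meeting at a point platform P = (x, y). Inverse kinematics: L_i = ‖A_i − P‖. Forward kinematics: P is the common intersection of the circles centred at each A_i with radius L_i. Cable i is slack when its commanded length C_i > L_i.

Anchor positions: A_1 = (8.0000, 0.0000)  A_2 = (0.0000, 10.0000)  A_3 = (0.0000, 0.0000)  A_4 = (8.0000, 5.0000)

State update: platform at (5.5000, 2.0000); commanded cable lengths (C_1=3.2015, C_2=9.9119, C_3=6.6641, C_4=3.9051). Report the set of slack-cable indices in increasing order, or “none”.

cable 1: √((2.5000)²+(-2.0000)²)=3.2016, C_1=3.2015: taut
cable 2: √((-5.5000)²+(8.0000)²)=9.7082, C_2=9.9119: slack
cable 3: √((-5.5000)²+(-2.0000)²)=5.8523, C_3=6.6641: slack
cable 4: √((2.5000)²+(3.0000)²)=3.9051, C_4=3.9051: taut

2, 3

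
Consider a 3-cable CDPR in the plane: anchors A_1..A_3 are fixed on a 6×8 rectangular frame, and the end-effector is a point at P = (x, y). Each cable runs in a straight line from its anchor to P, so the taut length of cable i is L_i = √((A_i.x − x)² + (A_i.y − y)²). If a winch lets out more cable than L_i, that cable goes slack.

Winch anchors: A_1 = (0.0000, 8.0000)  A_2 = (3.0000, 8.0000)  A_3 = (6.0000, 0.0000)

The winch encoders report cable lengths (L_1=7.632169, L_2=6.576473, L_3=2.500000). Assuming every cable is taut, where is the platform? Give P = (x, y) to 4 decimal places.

(4.0000, 1.5000)

circle eqns → linear via eq_j − eq_1; set c_j = A_j·A_j − L_j²
c_1 = 0.0000+64.0000−58.2500 = 5.7500
-6.0000·x + 0.0000·y = c_1−c_2 = -24.0000
-12.0000·x + 16.0000·y = c_1−c_3 = -24.0000
solve first two rows → x=4.0000, y=1.5000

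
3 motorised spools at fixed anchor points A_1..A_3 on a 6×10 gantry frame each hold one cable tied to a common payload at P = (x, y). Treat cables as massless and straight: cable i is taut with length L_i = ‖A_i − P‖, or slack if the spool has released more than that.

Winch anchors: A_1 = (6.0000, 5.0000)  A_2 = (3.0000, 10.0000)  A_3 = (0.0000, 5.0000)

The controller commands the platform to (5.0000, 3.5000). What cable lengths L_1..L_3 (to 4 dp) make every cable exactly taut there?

L_1 = √((6.0000−5.0000)² + (5.0000−3.5000)²) = 1.8028
L_2 = √((3.0000−5.0000)² + (10.0000−3.5000)²) = 6.8007
L_3 = √((0.0000−5.0000)² + (5.0000−3.5000)²) = 5.2202

(1.8028, 6.8007, 5.2202)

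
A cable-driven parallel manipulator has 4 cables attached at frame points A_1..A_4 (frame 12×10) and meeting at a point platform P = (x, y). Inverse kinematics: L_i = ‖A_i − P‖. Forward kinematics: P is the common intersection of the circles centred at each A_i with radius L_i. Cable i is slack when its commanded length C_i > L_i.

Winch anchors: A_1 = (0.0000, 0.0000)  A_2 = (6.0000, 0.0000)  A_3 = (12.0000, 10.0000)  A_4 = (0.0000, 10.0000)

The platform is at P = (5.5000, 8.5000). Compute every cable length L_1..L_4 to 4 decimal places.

cable 1: Δx=-5.5000, Δy=-8.5000; L_1 = √(Δx²+Δy²) = 10.1242
cable 2: Δx=0.5000, Δy=-8.5000; L_2 = √(Δx²+Δy²) = 8.5147
cable 3: Δx=6.5000, Δy=1.5000; L_3 = √(Δx²+Δy²) = 6.6708
cable 4: Δx=-5.5000, Δy=1.5000; L_4 = √(Δx²+Δy²) = 5.7009

(10.1242, 8.5147, 6.6708, 5.7009)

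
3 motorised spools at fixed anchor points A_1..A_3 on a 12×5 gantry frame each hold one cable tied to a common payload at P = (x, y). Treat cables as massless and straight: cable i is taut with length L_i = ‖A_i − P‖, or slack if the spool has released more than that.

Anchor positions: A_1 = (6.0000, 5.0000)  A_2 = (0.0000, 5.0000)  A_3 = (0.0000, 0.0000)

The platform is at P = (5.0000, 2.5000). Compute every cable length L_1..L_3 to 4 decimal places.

L_1: Δ = A_1−P = (1.0000, 2.5000) → ‖Δ‖ = √7.2500 = 2.6926
L_2: Δ = A_2−P = (-5.0000, 2.5000) → ‖Δ‖ = √31.2500 = 5.5902
L_3: Δ = A_3−P = (-5.0000, -2.5000) → ‖Δ‖ = √31.2500 = 5.5902

(2.6926, 5.5902, 5.5902)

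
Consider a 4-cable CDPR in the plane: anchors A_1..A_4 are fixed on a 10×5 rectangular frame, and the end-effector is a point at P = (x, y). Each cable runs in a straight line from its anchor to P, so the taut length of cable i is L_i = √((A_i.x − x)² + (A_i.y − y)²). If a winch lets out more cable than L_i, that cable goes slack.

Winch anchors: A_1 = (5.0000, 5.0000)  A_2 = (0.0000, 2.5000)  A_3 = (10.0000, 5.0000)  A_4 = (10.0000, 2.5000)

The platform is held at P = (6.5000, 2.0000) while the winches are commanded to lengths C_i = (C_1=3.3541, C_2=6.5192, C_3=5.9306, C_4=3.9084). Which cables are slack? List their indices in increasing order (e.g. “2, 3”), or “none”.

cable 1: √((-1.5000)²+(3.0000)²)=3.3541, C_1=3.3541: taut
cable 2: √((-6.5000)²+(0.5000)²)=6.5192, C_2=6.5192: taut
cable 3: √((3.5000)²+(3.0000)²)=4.6098, C_3=5.9306: slack
cable 4: √((3.5000)²+(0.5000)²)=3.5355, C_4=3.9084: slack

3, 4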